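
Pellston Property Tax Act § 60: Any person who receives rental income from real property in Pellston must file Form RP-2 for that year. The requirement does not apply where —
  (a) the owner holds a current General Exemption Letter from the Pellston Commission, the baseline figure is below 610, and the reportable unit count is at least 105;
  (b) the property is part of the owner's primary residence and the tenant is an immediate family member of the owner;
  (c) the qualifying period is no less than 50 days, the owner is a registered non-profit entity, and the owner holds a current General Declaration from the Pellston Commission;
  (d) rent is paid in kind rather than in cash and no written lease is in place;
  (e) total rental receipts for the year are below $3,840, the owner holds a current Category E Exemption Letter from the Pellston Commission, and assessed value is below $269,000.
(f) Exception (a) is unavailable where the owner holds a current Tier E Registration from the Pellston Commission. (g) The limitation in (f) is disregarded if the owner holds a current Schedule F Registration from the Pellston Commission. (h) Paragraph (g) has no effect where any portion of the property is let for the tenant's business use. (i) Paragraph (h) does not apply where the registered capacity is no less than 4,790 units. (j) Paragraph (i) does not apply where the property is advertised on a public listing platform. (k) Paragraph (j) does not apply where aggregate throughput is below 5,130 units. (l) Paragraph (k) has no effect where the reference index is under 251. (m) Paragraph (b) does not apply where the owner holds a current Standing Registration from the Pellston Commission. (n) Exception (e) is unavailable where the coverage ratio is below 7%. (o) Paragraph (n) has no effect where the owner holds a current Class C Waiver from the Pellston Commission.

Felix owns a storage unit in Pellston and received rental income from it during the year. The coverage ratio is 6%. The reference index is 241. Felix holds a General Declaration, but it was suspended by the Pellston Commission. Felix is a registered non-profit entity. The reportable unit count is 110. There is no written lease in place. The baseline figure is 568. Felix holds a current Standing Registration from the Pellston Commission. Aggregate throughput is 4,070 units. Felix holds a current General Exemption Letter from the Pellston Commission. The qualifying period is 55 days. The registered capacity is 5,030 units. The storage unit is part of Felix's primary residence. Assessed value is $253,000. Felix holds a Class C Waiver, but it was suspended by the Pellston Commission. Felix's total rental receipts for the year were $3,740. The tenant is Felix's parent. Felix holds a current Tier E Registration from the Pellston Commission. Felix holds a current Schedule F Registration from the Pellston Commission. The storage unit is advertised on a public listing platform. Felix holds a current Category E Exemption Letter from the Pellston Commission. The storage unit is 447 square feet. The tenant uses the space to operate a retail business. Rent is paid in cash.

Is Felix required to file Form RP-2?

Exception (a): a current General Exemption Letter is held; the baseline figure is 568, below the 610 limit; the reportable unit count is 110, meeting the 105 threshold — every condition holds. But applying paragraphs (f)–(l): (f) operates against (a): a current Tier E Registration is held. (g) would limit (f) — a current Schedule F Registration is held — but (h) sets (g) aside: (h) is engaged — the space is let for business use. (i) would limit (h) — the registered capacity is 5,030 units, meeting the 4,790 units threshold — but (j) sets (i) aside: (j) operates against (i): the property is publicly advertised. (k) operates (aggregate throughput is 4,070 units, below the 5,130 units limit), but yields to (l): (l) operates against (k): the reference index is 241, under the 251 limit. So (a) is unavailable.
All of (b)'s requirements are met (the storage unit is part of the primary residence; the tenant is an immediate family member). Turning to paragraph (m): (m) is engaged — a current Standing Registration is held. (b) is therefore removed.
Exception (c) does not apply: no current General Declaration is held.
Exception (d) fails — rent is paid in cash.
Exception (e)'s conditions are all satisfied: total rental receipts for the year are $3,740, below the $3,840 limit; a current Category E Exemption Letter is held; assessed value is $253,000, below the $269,000 limit. But: (n) is engaged — the coverage ratio is 6%, below the 7% limit. (o) is inapplicable (the Class C Waiver is not current), so (n) stands. (e) is therefore removed.
Every exception is unavailable, so the rule governs.

Yes — Felix must file Form RP-2.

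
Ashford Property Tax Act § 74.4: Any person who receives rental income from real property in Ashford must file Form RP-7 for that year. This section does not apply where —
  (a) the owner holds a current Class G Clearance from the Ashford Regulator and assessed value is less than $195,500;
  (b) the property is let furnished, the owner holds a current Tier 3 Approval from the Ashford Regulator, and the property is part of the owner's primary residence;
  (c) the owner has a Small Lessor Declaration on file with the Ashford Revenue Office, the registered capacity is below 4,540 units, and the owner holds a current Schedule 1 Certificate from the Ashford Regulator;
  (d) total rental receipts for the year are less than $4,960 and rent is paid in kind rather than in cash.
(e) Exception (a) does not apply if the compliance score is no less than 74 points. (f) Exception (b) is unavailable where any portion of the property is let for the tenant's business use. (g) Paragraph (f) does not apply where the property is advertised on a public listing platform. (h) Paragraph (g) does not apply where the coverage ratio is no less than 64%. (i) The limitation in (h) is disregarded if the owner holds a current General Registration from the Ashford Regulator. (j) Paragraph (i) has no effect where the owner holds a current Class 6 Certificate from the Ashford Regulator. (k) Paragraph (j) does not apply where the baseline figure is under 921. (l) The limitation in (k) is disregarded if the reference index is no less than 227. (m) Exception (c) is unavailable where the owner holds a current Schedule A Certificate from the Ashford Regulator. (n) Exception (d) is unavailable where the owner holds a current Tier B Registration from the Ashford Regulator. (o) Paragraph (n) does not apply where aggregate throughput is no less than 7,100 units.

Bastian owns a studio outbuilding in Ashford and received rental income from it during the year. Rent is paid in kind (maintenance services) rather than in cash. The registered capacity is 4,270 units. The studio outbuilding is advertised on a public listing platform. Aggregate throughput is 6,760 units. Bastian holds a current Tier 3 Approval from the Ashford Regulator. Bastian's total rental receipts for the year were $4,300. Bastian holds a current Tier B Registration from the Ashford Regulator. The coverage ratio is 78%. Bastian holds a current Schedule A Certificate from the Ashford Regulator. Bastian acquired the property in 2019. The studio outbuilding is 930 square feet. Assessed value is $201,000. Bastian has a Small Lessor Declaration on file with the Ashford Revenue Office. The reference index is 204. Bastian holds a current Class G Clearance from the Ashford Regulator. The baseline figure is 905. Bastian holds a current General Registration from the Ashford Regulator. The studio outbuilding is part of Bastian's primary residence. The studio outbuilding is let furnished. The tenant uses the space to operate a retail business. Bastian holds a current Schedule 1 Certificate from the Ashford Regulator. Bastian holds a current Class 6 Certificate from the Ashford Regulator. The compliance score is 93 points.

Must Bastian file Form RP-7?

No — exception (b) applies; Bastian is not required to file Form RP-7.

Exception (a) does not apply: assessed value is $201,000, not less than $195,500.
Exception (b) is satisfied on its face — the property is let furnished; a current Tier 3 Approval is held; the studio outbuilding is part of the primary residence. Considering the limiting provisions: (f) is triggered (the space is let for business use), but yields to (g): (g) operates against (f): the property is publicly advertised. (h) would limit (g) — the coverage ratio is 78%, meeting the 64% threshold — but (i) sets (h) aside: (i) is triggered — a current General Registration is held. (j) is engaged (a current Class 6 Certificate is held), but yields to (k): (k) operates against (j): the baseline figure is 905, under the 921 limit. (l), which would lift (k), is not engaged — the reference index is 204, short of 227. So (b) applies.
Exception (c)'s conditions are all satisfied: a Small Lessor Declaration is on file; the registered capacity is 4,270 units, below the 4,540 units limit; a current Schedule 1 Certificate is held. But: (m) operates against (c): a current Schedule A Certificate is held. So (c) is unavailable.
Exception (d) is satisfied on its face — total rental receipts for the year are $4,300, less than the $4,960 limit; rent is paid in kind. But: (n) operates against (d): a current Tier B Registration is held. (o), which would lift (n), does not operate here — aggregate throughput is 6,760 units, short of 7,100 units. Exception (d) does not apply.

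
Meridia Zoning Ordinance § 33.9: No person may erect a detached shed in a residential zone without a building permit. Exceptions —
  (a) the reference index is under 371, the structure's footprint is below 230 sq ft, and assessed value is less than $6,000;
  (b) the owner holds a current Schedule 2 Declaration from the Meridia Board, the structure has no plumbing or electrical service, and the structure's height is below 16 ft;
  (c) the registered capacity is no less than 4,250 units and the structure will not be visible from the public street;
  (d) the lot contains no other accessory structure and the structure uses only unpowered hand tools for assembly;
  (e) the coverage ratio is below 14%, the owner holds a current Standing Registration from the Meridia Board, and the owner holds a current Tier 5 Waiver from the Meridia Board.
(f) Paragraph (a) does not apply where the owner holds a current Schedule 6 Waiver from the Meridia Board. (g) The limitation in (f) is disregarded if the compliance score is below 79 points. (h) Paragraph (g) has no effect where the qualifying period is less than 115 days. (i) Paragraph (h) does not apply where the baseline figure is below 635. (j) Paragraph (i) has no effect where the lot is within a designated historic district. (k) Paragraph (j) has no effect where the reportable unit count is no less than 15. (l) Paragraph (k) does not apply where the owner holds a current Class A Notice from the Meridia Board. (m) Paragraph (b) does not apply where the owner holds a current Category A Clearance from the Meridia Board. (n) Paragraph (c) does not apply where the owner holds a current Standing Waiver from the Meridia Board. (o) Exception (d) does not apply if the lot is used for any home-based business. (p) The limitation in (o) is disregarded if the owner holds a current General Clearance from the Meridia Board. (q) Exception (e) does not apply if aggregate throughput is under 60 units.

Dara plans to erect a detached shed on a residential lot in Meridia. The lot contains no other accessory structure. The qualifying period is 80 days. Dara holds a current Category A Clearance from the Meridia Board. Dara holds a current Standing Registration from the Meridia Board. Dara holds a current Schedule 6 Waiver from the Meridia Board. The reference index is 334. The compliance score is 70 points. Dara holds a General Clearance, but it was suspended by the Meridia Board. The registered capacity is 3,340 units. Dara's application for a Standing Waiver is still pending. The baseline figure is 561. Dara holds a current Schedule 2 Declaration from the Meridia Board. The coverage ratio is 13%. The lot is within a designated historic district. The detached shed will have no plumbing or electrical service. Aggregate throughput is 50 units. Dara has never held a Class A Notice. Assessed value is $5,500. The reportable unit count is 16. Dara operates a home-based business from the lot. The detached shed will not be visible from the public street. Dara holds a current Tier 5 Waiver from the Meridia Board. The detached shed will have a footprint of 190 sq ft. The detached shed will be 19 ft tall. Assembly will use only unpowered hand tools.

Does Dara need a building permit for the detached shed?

No — exception (a) applies; Dara does not need a building permit.

All of (a)'s requirements are met (the reference index is 334, under the 371 limit; the structure's footprint is 190 sq ft, below the 230 sq ft limit; assessed value is $5,500, less than the $6,000 limit). As to paragraphs (f)–(l): (f) operates (a current Schedule 6 Waiver is held), but is displaced by (g): (g) operates against (f): the compliance score is 70 points, below the 79 points limit. (h) operates (the qualifying period is 80 days, less than the 115 days limit), but is overridden by (i): (i) is engaged — the baseline figure is 561, below the 635 limit. (j) would limit (i) — the lot is in a historic district — but (k) sets (j) aside: (k) operates against (j): the reportable unit count is 16, meeting the 15 threshold. (l), which would lift (k), is not triggered — there is no Class A Notice in force. (a) remains available.
Exception (b) fails — the structure's height is 19 ft, not below 16 ft.
Exception (c) does not apply: the registered capacity is 3,340 units, short of 4,250 units.
Exception (d)'s conditions are all satisfied: the lot has no other accessory structure; assembly uses only hand tools. Turning to paragraphs (o)–(p): (o) applies — a home-based business operates on the lot. (p), which would lift (o), is inapplicable — the General Clearance is not current. So (d) is unavailable.
Exception (e) is satisfied on its face — the coverage ratio is 13%, below the 14% limit; a current Standing Registration is held; a current Tier 5 Waiver is held. However, paragraph (q) must be considered: (q) operates against (e): aggregate throughput is 50 units, under the 60 units limit. Exception (e) does not apply.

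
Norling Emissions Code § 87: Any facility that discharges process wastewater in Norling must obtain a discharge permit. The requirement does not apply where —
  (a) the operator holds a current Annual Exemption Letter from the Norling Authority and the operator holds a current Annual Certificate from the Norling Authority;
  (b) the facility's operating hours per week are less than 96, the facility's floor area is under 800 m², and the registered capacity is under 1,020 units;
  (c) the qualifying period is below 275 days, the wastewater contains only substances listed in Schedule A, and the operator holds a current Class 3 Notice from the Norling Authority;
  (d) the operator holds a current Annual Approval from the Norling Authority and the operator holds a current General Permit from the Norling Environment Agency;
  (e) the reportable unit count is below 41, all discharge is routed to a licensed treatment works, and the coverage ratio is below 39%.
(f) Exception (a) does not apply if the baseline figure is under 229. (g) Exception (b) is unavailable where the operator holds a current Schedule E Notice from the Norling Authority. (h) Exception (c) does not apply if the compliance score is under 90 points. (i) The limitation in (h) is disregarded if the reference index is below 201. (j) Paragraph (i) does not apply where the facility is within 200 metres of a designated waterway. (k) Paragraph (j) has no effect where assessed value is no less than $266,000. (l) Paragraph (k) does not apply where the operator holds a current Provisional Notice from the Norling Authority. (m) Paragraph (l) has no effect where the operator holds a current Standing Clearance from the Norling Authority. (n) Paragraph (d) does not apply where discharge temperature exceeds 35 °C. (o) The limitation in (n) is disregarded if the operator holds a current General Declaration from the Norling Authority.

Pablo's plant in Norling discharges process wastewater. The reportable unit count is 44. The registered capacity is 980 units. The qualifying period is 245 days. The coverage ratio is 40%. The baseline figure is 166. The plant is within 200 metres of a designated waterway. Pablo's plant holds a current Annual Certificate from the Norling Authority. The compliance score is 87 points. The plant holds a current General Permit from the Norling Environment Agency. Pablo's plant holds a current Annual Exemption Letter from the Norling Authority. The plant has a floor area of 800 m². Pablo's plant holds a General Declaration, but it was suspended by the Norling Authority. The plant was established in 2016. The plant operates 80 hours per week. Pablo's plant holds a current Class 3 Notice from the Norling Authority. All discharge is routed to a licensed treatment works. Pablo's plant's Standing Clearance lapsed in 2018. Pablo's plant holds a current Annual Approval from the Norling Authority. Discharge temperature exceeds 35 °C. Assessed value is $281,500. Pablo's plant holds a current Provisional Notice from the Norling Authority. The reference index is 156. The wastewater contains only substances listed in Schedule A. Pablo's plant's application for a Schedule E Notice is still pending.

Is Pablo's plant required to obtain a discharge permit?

Yes — Pablo's plant must obtain a discharge permit.

Exception (a): a current Annual Exemption Letter is held; a current Annual Certificate is held — every condition holds. But: (f) operates against (a): the baseline figure is 166, under the 229 limit. (a) is therefore removed.
Exception (b) fails — the facility's floor area is 800 m², not under 800 m².
Exception (c)'s conditions are all satisfied: the qualifying period is 245 days, below the 275 days limit; the wastewater is Schedule-A-only; a current Class 3 Notice is held. Turning to paragraphs (h)–(m): (h) operates — the compliance score is 87 points, under the 90 points limit. (i) operates (the reference index is 156, below the 201 limit), but is displaced by (j): (j) applies — the plant is within 200 m of a designated waterway. (k) would limit (j) — assessed value is $281,500, meeting the $266,000 threshold — but (l) sets (k) aside: (l) operates against (k): a current Provisional Notice is held. (m) does not operate here (no current Standing Clearance is held), so (l) stands. So (c) is unavailable.
All of (d)'s requirements are met (a current Annual Approval is held; a current General Permit is held). But: (n) is triggered — discharge temperature exceeds 35 °C. (o) is not engaged (no current General Declaration is held), so (n) stands. (d) is therefore removed.
Exception (e) requires that the reportable unit count is below 41; but the reportable unit count is 44, not below 41, so (e) is unavailable.
No exception is made out. Pablo's plant falls within the general rule.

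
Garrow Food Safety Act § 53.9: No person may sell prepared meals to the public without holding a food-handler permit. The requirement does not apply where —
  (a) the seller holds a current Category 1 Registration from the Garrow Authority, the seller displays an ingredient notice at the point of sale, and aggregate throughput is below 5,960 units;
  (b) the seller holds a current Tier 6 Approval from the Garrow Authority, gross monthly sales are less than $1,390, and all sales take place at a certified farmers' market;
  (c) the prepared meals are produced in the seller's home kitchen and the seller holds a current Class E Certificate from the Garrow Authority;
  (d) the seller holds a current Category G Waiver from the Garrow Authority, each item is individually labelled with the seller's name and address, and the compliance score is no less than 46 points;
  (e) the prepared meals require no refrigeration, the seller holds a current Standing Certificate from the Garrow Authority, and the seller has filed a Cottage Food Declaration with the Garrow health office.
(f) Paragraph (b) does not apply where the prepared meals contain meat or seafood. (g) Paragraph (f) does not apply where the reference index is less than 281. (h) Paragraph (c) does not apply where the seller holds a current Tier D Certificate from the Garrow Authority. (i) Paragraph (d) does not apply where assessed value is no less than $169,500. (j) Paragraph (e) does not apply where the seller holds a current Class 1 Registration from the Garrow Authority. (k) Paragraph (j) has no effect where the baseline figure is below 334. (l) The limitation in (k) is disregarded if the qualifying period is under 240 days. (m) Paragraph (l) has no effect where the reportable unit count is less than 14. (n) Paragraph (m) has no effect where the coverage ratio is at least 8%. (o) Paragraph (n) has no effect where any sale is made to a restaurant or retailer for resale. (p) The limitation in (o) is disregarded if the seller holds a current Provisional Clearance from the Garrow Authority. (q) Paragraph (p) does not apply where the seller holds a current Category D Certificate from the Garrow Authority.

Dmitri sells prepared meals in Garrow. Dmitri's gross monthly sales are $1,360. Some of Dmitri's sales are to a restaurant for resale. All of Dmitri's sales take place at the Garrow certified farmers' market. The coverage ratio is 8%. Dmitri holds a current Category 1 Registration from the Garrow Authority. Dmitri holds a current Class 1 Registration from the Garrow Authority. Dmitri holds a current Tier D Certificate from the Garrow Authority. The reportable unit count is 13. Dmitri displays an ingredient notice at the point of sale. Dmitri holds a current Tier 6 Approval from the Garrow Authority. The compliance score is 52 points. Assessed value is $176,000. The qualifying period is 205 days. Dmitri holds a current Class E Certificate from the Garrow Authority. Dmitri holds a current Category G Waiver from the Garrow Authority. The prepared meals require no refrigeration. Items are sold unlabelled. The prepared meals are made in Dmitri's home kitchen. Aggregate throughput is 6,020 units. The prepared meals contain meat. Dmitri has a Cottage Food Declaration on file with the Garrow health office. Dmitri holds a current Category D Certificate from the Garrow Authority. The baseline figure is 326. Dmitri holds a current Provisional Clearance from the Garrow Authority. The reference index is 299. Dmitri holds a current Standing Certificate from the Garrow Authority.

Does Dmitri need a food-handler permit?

No — exception (e) applies; Dmitri is not required to hold a food-handler permit.

Exception (a) fails — aggregate throughput is 6,020 units, not below 5,960 units.
Exception (b) is satisfied on its face — a current Tier 6 Approval is held; gross monthly sales are $1,360, less than the $1,390 limit; all sales are at a certified farmers' market. But: (f) operates — the prepared meals contain meat. (g), which would lift (f), is inapplicable — the reference index is 299, not less than 281. (b) is therefore removed.
Exception (c): the prepared meals are home-kitchen produced; a current Class E Certificate is held — every condition holds. But: (h) is engaged — a current Tier D Certificate is held. (c) is therefore removed.
Exception (d) fails — items are sold unlabelled.
Exception (e): the prepared meals are shelf-stable; a current Standing Certificate is held; a Cottage Food Declaration is on file — every condition holds. Under paragraphs (j)–(q): (j) is triggered (a current Class 1 Registration is held), but is itself disapplied by (k): (k) operates against (j): the baseline figure is 326, below the 334 limit. (l) would limit (k) — the qualifying period is 205 days, under the 240 days limit — but (m) sets (l) aside: (m) operates against (l): the reportable unit count is 13, less than the 14 limit. (n) applies (the coverage ratio is 8%, meeting the 8% threshold), but is itself disapplied by (o): (o) is engaged — some sales are to a restaurant for resale. (p) applies (a current Provisional Clearance is held), but is set aside by (q): (q) operates against (p): a current Category D Certificate is held. (e) remains available.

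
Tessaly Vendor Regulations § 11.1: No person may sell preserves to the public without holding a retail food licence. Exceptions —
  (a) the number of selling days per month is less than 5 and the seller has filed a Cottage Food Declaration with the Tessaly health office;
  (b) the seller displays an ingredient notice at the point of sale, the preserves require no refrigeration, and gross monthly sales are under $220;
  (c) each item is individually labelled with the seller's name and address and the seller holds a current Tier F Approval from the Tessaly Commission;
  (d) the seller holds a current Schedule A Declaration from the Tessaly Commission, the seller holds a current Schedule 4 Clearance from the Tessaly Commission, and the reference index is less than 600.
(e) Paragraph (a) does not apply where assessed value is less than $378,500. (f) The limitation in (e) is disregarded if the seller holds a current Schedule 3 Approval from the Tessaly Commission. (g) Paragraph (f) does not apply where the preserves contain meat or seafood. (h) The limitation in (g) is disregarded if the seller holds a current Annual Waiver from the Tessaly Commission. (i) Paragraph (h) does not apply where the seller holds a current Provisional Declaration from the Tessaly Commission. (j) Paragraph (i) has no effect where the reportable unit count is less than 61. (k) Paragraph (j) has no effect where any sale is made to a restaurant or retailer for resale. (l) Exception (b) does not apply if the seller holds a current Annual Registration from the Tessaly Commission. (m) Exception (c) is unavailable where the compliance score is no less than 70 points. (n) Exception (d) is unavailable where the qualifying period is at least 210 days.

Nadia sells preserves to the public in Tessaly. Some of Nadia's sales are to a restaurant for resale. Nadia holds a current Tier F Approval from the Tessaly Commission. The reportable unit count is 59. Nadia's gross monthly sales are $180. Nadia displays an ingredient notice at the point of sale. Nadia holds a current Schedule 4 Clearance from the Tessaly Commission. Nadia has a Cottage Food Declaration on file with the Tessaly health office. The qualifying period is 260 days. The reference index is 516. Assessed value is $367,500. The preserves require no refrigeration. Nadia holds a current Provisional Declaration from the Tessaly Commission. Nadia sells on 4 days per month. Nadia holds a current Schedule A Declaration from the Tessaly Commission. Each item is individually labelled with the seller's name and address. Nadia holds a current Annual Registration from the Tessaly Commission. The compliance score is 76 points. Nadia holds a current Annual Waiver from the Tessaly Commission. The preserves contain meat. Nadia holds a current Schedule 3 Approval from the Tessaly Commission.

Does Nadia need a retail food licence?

Yes — Nadia must hold a retail food licence.

All of (a)'s requirements are met (the number of selling days per month is 4, less than the 5 limit; a Cottage Food Declaration is on file). Turning to paragraphs (e)–(k): (e) operates against (a): assessed value is $367,500, less than the $378,500 limit. (f) would limit (e) — a current Schedule 3 Approval is held — but (g) sets (f) aside: (g) operates — the preserves contain meat. (h) applies (a current Annual Waiver is held), but is itself disapplied by (i): (i) is engaged — a current Provisional Declaration is held. (j) would limit (i) — the reportable unit count is 59, less than the 61 limit — but (k) sets (j) aside: (k) applies — some sales are to a restaurant for resale. Exception (a) does not apply.
All of (b)'s requirements are met (an ingredient notice is displayed; the preserves are shelf-stable; gross monthly sales are $180, under the $220 limit). But: (l) operates — a current Annual Registration is held. (b) is therefore removed.
Exception (c): items are individually labelled; a current Tier F Approval is held — every condition holds. But: (m) is engaged — the compliance score is 76 points, meeting the 70 points threshold. So (c) is unavailable.
Exception (d)'s conditions are all satisfied: a current Schedule A Declaration is held; a current Schedule 4 Clearance is held; the reference index is 516, less than the 600 limit. Turning to paragraph (n): (n) operates — the qualifying period is 260 days, meeting the 210 days threshold. So (d) is unavailable.
None of the exceptions is available; § 11.1 applies in full.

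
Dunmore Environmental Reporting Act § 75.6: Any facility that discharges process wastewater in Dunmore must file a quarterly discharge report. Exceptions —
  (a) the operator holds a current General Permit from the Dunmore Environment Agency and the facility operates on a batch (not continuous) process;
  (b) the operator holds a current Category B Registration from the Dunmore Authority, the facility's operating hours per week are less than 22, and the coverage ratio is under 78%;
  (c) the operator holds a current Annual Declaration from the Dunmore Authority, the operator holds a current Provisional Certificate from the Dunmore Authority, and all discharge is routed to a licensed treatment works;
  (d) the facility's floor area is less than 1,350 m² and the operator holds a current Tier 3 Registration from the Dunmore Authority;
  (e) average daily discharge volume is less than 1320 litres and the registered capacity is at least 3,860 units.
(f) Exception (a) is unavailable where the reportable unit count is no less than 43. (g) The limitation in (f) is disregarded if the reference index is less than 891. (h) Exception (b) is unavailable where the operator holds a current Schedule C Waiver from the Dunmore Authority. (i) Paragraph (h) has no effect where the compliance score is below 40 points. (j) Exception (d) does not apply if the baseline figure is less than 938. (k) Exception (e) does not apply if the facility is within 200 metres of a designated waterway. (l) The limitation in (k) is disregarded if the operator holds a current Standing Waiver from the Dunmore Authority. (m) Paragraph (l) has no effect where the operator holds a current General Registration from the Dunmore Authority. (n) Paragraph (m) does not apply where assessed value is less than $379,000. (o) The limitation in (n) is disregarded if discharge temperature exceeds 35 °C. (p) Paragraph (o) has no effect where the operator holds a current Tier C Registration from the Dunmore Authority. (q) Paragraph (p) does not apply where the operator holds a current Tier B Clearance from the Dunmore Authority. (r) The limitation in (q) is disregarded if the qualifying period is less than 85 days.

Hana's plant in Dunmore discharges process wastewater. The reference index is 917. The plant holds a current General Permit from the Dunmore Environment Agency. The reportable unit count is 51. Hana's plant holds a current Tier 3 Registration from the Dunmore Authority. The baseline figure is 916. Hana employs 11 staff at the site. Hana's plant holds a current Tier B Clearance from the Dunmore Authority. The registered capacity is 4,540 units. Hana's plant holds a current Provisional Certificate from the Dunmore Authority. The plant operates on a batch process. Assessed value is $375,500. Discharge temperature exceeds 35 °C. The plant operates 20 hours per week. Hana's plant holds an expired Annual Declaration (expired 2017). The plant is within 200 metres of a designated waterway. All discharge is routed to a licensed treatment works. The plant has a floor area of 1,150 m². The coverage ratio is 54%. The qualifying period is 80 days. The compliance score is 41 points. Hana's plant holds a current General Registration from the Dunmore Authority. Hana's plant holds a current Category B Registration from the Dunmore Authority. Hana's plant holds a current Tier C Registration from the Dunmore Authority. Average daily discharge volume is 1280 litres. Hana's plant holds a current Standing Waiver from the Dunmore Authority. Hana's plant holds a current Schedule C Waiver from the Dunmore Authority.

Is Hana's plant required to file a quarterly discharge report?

No — exception (e) applies; Hana's plant is not required to file a quarterly discharge report.

Exception (a)'s conditions are all satisfied: a current General Permit is held; the facility operates on a batch process. But: (f) applies — the reportable unit count is 51, meeting the 43 threshold. (g) is inapplicable (the reference index is 917, not less than 891), so (f) stands. So (a) is unavailable.
Exception (b): a current Category B Registration is held; the facility's operating hours per week are 20, less than the 22 limit; the coverage ratio is 54%, under the 78% limit — every condition holds. But applying paragraphs (h)–(i): (h) operates — a current Schedule C Waiver is held. (i) is inapplicable (the compliance score is 41 points, not below 40 points), so (h) stands. So (b) is unavailable.
Exception (c) requires that the operator holds a current Annual Declaration from the Dunmore Authority; but there is no Annual Declaration in force, so (c) is unavailable.
Exception (d): the facility's floor area is 1,150 m², less than the 1,350 m² limit; a current Tier 3 Registration is held — every condition holds. But: (j) operates — the baseline figure is 916, less than the 938 limit. (d) is therefore removed.
Exception (e) is satisfied on its face — average daily discharge volume is 1280 litres, less than the 1320 litres limit; the registered capacity is 4,540 units, meeting the 3,860 units threshold. Applying paragraphs (k)–(r): (k) would limit (e) — the plant is within 200 m of a designated waterway — but (l) sets (k) aside: (l) operates — a current Standing Waiver is held. (m) is engaged (a current General Registration is held), but is displaced by (n): (n) operates against (m): assessed value is $375,500, less than the $379,000 limit. (o) applies (discharge temperature exceeds 35 °C), but is set aside by (p): (p) operates against (o): a current Tier C Registration is held. (q) applies (a current Tier B Clearance is held), but is displaced by (r): (r) operates against (q): the qualifying period is 80 days, less than the 85 days limit. So (e) applies.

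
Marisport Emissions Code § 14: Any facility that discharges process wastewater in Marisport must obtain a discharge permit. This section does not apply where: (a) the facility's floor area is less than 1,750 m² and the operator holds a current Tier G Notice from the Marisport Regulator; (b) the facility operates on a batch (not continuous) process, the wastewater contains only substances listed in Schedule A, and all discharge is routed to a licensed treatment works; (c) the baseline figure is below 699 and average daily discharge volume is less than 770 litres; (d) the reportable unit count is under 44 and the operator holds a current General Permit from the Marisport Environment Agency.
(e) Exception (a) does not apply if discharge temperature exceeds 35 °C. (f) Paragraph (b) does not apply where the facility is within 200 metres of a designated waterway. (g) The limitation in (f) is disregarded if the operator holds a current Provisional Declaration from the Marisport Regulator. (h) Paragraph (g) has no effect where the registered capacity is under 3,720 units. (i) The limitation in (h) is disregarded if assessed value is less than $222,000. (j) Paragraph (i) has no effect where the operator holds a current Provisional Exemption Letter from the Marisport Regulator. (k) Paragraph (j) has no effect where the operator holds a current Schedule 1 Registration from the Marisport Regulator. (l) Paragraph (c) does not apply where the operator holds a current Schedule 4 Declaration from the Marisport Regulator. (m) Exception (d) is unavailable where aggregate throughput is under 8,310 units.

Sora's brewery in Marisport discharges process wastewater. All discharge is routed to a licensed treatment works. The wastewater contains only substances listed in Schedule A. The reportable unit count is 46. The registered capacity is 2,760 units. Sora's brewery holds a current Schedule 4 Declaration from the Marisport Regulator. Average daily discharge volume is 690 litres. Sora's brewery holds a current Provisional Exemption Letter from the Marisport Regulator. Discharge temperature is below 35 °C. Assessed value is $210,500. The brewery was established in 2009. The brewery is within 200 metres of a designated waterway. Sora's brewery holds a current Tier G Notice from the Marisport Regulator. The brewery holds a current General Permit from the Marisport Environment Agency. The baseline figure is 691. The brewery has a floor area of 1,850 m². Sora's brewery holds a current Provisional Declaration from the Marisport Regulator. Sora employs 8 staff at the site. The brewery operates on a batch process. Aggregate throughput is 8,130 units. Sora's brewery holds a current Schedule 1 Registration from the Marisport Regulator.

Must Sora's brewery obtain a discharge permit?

Exception (a) does not apply: the facility's floor area is 1,850 m², not less than 1,750 m².
All of (b)'s requirements are met (the facility operates on a batch process; the wastewater is Schedule-A-only; discharge is routed to a licensed treatment works). Under paragraphs (f)–(k): (f) is engaged (the brewery is within 200 m of a designated waterway), but is displaced by (g): (g) applies — a current Provisional Declaration is held. (h) would limit (g) — the registered capacity is 2,760 units, under the 3,720 units limit — but (i) sets (h) aside: (i) operates against (h): assessed value is $210,500, less than the $222,000 limit. (j) is engaged (a current Provisional Exemption Letter is held), but is set aside by (k): (k) operates against (j): a current Schedule 1 Registration is held. (b) remains available.
All of (c)'s requirements are met (the baseline figure is 691, below the 699 limit; average daily discharge volume is 690 litres, less than the 770 litres limit). But applying paragraph (l): (l) is engaged — a current Schedule 4 Declaration is held. (c) is therefore removed.
Exception (d) does not apply: the reportable unit count is 46, not under 44.

No — exception (b) applies; Sora's brewery is not required to obtain a discharge permit.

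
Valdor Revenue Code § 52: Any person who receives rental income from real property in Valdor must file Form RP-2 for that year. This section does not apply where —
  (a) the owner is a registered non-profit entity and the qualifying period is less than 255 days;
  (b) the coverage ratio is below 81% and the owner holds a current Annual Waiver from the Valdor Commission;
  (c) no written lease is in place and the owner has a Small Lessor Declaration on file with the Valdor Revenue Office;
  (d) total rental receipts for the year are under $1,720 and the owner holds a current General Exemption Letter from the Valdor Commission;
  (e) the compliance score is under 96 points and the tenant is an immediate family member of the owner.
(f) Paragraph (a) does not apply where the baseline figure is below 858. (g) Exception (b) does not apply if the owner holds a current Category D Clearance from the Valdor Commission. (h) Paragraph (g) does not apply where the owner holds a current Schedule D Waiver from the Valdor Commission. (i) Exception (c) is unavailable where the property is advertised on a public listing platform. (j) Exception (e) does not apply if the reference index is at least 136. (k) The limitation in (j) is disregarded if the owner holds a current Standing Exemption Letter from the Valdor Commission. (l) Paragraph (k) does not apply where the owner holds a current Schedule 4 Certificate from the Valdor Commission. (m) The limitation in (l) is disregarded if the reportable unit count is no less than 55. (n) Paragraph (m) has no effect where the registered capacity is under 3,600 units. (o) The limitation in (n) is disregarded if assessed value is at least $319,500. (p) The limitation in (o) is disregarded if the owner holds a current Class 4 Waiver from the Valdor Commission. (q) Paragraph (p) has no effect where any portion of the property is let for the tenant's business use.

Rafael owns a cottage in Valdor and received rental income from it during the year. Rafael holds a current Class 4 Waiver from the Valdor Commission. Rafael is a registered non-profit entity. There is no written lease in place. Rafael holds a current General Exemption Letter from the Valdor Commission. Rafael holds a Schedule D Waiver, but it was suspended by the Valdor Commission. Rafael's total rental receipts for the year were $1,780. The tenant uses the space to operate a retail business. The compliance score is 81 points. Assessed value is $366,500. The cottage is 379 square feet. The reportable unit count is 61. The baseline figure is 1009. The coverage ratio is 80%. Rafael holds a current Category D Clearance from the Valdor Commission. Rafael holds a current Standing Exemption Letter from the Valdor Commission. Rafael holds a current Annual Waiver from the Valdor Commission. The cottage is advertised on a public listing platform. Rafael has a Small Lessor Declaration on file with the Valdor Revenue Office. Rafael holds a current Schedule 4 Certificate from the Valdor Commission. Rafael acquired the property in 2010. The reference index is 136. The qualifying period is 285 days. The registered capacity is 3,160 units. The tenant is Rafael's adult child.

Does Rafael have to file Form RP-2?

No — exception (e) applies; Rafael is not required to file Form RP-2.

Exception (a) does not apply: the qualifying period is 285 days, not less than 255 days.
All of (b)'s requirements are met (the coverage ratio is 80%, below the 81% limit; a current Annual Waiver is held). However, paragraphs (g)–(h) must be considered: (g) operates against (b): a current Category D Clearance is held. (h) does not operate here (no current Schedule D Waiver is held), so (g) stands. Exception (b) does not apply.
Exception (c): there is no written lease; a Small Lessor Declaration is on file — every condition holds. But: (i) operates against (c): the property is publicly advertised. Exception (c) does not apply.
Exception (d) does not apply: total rental receipts for the year are $1,780, not under $1,720.
Exception (e)'s conditions are all satisfied: the compliance score is 81 points, under the 96 points limit; the tenant is an immediate family member. Under paragraphs (j)–(q): (j) would limit (e) — the reference index is 136, meeting the 136 threshold — but (k) sets (j) aside: (k) operates — a current Standing Exemption Letter is held. (l) would limit (k) — a current Schedule 4 Certificate is held — but (m) sets (l) aside: (m) operates against (l): the reportable unit count is 61, meeting the 55 threshold. (n) operates (the registered capacity is 3,160 units, under the 3,600 units limit), but is displaced by (o): (o) operates against (n): assessed value is $366,500, meeting the $319,500 threshold. (p) is engaged (a current Class 4 Waiver is held), but yields to (q): (q) operates against (p): the space is let for business use. (e) remains available.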